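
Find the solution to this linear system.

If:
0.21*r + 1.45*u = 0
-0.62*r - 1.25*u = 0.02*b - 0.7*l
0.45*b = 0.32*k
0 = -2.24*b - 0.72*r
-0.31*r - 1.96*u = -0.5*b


Then:
b = 0.00
k = 0.00
l = 0.00
r = 0.00
u = 0.00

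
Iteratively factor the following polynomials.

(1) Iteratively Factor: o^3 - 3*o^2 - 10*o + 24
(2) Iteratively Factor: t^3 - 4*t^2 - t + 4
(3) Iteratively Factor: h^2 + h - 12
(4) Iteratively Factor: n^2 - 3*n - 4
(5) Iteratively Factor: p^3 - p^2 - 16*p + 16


(1) = (o - 4)*(o^2 + o - 6) = (o - 4)*(o - 2)*(o + 3)
(2) = (t - 1)*(t^2 - 3*t - 4) = (t - 4)*(t - 1)*(t + 1)
(3) = (h - 3)*(h + 4)
(4) = (n - 4)*(n + 1)
(5) = (p - 4)*(p^2 + 3*p - 4) = (p - 4)*(p - 1)*(p + 4)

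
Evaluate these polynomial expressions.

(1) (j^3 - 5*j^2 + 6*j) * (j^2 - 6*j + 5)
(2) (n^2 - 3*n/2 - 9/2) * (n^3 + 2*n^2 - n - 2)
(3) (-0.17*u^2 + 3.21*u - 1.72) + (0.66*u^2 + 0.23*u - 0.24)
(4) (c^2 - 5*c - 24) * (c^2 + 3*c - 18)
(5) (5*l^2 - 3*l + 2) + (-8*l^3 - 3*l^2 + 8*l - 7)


(1) = j^5 - 11*j^4 + 41*j^3 - 61*j^2 + 30*j
(2) = n^5 + n^4/2 - 17*n^3/2 - 19*n^2/2 + 15*n/2 + 9
(3) = 0.49*u^2 + 3.44*u - 1.96
(4) = c^4 - 2*c^3 - 57*c^2 + 18*c + 432
(5) = -8*l^3 + 2*l^2 + 5*l - 5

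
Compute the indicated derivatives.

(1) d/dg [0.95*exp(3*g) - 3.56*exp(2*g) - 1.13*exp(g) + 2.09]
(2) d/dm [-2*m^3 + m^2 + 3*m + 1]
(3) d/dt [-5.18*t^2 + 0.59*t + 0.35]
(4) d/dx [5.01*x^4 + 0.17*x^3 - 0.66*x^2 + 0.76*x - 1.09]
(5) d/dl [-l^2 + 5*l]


(1) = (2.85*exp(2*g) - 7.12*exp(g) - 1.13)*exp(g)
(2) = -6*m^2 + 2*m + 3
(3) = 0.59 - 10.36*t
(4) = 20.04*x^3 + 0.51*x^2 - 1.32*x + 0.76
(5) = 5 - 2*l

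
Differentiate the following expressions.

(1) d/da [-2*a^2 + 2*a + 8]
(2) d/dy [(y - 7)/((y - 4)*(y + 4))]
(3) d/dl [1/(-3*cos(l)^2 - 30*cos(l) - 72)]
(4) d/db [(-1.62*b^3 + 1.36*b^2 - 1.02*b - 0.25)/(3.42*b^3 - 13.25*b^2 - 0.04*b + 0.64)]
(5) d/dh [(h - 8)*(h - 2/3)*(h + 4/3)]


(1) = 2 - 4*a
(2) = (-y^2 + 14*y - 16)/(y^4 - 32*y^2 + 256)
(3) = -2*(cos(l) + 5)*sin(l)/(3*(cos(l)^2 + 10*cos(l) + 24)^2)
(4) = (16.8138*b^4 + 7.1064*b^3 - 14.1148*b^2 - 4.8842*b - 0.6628)/(11.6964*b^6 - 90.63*b^5 + 175.2889*b^4 + 5.4376*b^3 - 16.9584*b^2 - 0.0512*b + 0.4096)
(5) = 3*h^2 - 44*h/3 - 56/9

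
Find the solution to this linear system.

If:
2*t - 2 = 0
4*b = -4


Then:
b = -1
t = 1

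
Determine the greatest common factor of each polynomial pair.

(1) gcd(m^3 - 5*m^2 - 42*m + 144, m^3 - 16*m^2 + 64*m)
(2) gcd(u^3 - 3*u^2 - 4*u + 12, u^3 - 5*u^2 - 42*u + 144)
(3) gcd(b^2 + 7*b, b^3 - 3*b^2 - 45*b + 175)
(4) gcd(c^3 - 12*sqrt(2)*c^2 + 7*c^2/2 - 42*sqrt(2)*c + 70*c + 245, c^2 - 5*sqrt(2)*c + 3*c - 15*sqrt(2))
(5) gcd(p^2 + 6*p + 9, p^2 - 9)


(1) = m - 8
(2) = gcd((u - 3)*(u - 2)*(u + 2), (u - 8)*(u - 3)*(u + 6)) = u - 3
(3) = gcd(b*(b + 7), (b - 5)^2*(b + 7)) = b + 7
(4) = c - 5*sqrt(2)
(5) = gcd((p + 3)^2, (p - 3)*(p + 3)) = p + 3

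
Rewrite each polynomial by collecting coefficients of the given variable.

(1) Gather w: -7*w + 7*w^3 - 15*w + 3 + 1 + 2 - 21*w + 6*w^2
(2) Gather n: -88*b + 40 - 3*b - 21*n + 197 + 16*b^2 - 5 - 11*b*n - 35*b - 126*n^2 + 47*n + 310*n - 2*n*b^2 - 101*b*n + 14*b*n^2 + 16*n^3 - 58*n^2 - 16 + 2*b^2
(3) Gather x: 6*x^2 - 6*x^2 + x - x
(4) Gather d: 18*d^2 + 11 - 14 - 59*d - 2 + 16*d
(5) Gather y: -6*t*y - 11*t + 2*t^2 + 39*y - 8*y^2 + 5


(1) = 7*w^3 + 6*w^2 - 43*w + 6
(2) = 18*b^2 - 126*b + 16*n^3 + n^2*(14*b - 184) + n*(-2*b^2 - 112*b + 336) + 216
(3) = 0
(4) = 18*d^2 - 43*d - 5
(5) = 2*t^2 - 11*t - 8*y^2 + y*(39 - 6*t) + 5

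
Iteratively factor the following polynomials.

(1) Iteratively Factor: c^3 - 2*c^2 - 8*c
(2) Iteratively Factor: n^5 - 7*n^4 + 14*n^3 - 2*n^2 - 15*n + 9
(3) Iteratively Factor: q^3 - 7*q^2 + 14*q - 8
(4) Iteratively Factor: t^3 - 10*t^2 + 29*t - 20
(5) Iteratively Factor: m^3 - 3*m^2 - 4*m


(1) = (c)*(c^2 - 2*c - 8) = c*(c - 4)*(c + 2)
(2) = (n + 1)*(n^4 - 8*n^3 + 22*n^2 - 24*n + 9) = (n - 1)*(n + 1)*(n^3 - 7*n^2 + 15*n - 9) = (n - 3)*(n - 1)*(n + 1)*(n^2 - 4*n + 3) = (n - 3)^2*(n - 1)*(n + 1)*(n - 1)
(3) = (q - 4)*(q^2 - 3*q + 2) = (q - 4)*(q - 1)*(q - 2)
(4) = (t - 1)*(t^2 - 9*t + 20) = (t - 5)*(t - 1)*(t - 4)
(5) = (m + 1)*(m^2 - 4*m) = m*(m + 1)*(m - 4)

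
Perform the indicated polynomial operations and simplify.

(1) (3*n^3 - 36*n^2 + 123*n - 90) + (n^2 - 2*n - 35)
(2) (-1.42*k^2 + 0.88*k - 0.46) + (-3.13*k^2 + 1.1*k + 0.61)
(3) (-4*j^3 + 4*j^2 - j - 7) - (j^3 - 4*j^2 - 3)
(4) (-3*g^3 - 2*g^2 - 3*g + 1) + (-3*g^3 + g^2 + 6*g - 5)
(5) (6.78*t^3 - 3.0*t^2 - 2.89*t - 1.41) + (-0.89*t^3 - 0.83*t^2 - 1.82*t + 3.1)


(1) = 3*n^3 - 35*n^2 + 121*n - 125
(2) = -4.55*k^2 + 1.98*k + 0.15
(3) = -5*j^3 + 8*j^2 - j - 4
(4) = -6*g^3 - g^2 + 3*g - 4
(5) = 5.89*t^3 - 3.83*t^2 - 4.71*t + 1.69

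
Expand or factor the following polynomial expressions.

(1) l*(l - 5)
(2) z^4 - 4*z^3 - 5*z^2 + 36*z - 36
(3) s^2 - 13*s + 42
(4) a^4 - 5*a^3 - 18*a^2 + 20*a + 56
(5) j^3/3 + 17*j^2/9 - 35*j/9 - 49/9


(1) = l^2 - 5*l
(2) = (z - 3)*(z - 2)^2*(z + 3)
(3) = (s - 7)*(s - 6)
(4) = (a - 7)*(a - 2)*(a + 2)^2
(5) = (j/3 + 1/3)*(j - 7/3)*(j + 7)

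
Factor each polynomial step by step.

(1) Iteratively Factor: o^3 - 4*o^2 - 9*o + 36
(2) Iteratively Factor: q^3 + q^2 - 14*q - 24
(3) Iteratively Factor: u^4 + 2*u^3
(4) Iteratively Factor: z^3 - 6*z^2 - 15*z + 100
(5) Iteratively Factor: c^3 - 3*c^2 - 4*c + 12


(1) = (o - 4)*(o^2 - 9) = (o - 4)*(o + 3)*(o - 3)
(2) = (q + 3)*(q^2 - 2*q - 8) = (q + 2)*(q + 3)*(q - 4)
(3) = (u)*(u^3 + 2*u^2) = u^2*(u^2 + 2*u) = u^3*(u + 2)
(4) = (z - 5)*(z^2 - z - 20) = (z - 5)^2*(z + 4)
(5) = (c + 2)*(c^2 - 5*c + 6) = (c - 3)*(c + 2)*(c - 2)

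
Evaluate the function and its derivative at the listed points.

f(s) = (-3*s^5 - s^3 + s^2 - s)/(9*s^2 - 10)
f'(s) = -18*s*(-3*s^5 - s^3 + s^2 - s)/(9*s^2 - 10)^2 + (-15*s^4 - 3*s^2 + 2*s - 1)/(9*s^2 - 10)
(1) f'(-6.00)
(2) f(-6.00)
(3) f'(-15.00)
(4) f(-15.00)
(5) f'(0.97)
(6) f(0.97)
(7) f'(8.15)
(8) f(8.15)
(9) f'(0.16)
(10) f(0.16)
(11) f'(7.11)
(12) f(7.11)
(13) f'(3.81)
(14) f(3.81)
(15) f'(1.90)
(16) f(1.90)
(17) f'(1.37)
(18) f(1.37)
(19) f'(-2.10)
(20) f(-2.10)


(1) = -36.46
(2) = 75.11
(3) = -225.48
(4) = 1132.38
(5) = 36.07
(6) = 2.30
(7) = -66.89
(8) = -184.34
(9) = 0.08
(10) = 0.01
(11) = -51.02
(12) = -123.21
(13) = -14.95
(14) = -20.33
(15) = -3.68
(16) = -3.53
(17) = 0.36
(18) = -2.40
(19) = -4.52
(20) = 4.66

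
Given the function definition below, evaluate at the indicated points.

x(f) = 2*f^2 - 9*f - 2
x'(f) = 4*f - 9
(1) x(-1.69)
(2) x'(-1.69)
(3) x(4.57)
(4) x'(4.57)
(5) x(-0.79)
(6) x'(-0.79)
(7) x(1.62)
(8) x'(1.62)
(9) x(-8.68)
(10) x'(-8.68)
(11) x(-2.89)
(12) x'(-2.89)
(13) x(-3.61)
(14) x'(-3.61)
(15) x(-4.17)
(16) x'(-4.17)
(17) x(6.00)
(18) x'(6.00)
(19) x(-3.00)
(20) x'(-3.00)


(1) = 18.92
(2) = -15.76
(3) = -1.36
(4) = 9.28
(5) = 6.36
(6) = -12.16
(7) = -11.33
(8) = -2.52
(9) = 226.80
(10) = -43.72
(11) = 40.71
(12) = -20.56
(13) = 56.55
(14) = -23.44
(15) = 70.31
(16) = -25.68
(17) = 16.00
(18) = 15.00
(19) = 43.00
(20) = -21.00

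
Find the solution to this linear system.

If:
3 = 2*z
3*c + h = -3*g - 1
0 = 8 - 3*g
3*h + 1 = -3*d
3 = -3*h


Then:
c = -8/3
d = 2/3
g = 8/3
h = -1
z = 3/2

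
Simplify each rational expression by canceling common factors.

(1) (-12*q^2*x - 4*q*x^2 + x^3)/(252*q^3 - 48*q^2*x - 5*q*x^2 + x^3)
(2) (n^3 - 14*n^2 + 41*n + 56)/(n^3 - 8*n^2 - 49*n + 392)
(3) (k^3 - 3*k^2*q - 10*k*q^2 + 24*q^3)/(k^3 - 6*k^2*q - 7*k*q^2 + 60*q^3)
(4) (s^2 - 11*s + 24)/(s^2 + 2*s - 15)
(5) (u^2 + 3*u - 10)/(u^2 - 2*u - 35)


(1) = (2*q*x + x^2)/(-42*q^2 + q*x + x^2)
(2) = (n + 1)/(n + 7)
(3) = (-k + 2*q)/(-k + 5*q)
(4) = (s - 8)/(s + 5)
(5) = (u - 2)/(u - 7)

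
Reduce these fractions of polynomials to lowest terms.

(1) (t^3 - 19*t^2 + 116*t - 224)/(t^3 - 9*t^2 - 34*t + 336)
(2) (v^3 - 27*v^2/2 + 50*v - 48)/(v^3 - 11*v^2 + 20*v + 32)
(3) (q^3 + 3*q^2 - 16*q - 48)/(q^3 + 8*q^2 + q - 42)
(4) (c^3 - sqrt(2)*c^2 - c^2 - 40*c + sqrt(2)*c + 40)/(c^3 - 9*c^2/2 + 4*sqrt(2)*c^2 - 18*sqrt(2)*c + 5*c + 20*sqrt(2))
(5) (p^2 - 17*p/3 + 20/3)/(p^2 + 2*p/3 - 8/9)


(1) = (t - 4)/(t + 6)
(2) = (2*v - 3)/(2*v + 2)
(3) = (q^2 - 16)/(q^2 + 5*q - 14)
(4) = (2*c^2 + c*(-10*sqrt(2) - 2) + 10*sqrt(2))/(2*c^2 - 9*c + 10)
(5) = (9*p^2 - 51*p + 60)/(9*p^2 + 6*p - 8)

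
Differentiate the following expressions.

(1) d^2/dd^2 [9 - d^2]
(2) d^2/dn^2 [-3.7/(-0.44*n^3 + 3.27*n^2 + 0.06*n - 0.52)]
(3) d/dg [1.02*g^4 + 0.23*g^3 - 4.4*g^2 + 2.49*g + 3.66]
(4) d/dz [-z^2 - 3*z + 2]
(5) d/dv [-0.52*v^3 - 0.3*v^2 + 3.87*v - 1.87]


(1) = -2
(2) = ((24.198 - 9.768*n)*(0.44*n^3 - 3.27*n^2 - 0.06*n + 0.52) + 3.7*(-2.64*n^2 + 13.08*n + 0.12)*(-1.32*n^2 + 6.54*n + 0.06))/(0.44*n^3 - 3.27*n^2 - 0.06*n + 0.52)^3
(3) = 4.08*g^3 + 0.69*g^2 - 8.8*g + 2.49
(4) = -2*z - 3
(5) = -1.56*v^2 - 0.6*v + 3.87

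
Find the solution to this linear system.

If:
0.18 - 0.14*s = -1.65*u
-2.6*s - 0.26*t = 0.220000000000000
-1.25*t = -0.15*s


Then:
s = -0.08
t = -0.01
u = -0.12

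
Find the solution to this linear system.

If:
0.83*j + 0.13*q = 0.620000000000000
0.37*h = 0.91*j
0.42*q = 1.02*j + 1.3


Then:
h = 0.47
j = 0.19
q = 3.56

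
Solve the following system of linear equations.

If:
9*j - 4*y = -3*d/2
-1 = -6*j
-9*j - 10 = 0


Then:
No Solution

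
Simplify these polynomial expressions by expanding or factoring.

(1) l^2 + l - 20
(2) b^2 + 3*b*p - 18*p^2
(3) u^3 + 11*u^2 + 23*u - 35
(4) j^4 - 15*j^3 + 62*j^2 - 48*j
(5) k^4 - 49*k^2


(1) = (l - 4)*(l + 5)
(2) = (b - 3*p)*(b + 6*p)
(3) = (u - 1)*(u + 5)*(u + 7)
(4) = j*(j - 8)*(j - 6)*(j - 1)
(5) = k^2*(k - 7)*(k + 7)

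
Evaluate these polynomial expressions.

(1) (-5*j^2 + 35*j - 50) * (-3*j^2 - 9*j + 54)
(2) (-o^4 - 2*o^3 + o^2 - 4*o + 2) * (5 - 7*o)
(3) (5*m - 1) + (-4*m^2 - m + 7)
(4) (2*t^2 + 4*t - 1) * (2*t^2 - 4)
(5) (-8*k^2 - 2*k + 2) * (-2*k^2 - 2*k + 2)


(1) = 15*j^4 - 60*j^3 - 435*j^2 + 2340*j - 2700
(2) = 7*o^5 + 9*o^4 - 17*o^3 + 33*o^2 - 34*o + 10
(3) = -4*m^2 + 4*m + 6
(4) = 4*t^4 + 8*t^3 - 10*t^2 - 16*t + 4
(5) = 16*k^4 + 20*k^3 - 16*k^2 - 8*k + 4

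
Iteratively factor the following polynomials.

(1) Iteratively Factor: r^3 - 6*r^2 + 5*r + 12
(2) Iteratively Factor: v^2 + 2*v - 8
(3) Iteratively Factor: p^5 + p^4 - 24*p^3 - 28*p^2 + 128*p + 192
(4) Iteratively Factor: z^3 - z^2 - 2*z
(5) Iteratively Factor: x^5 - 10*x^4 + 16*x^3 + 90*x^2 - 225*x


(1) = (r - 3)*(r^2 - 3*r - 4) = (r - 4)*(r - 3)*(r + 1)
(2) = (v - 2)*(v + 4)
(3) = (p - 3)*(p^4 + 4*p^3 - 12*p^2 - 64*p - 64) = (p - 3)*(p + 4)*(p^3 - 12*p - 16) = (p - 3)*(p + 2)*(p + 4)*(p^2 - 2*p - 8) = (p - 3)*(p + 2)^2*(p + 4)*(p - 4)
(4) = (z - 2)*(z^2 + z) = z*(z - 2)*(z + 1)
(5) = (x - 5)*(x^4 - 5*x^3 - 9*x^2 + 45*x) = x*(x - 5)*(x^3 - 5*x^2 - 9*x + 45) = x*(x - 5)*(x + 3)*(x^2 - 8*x + 15) = x*(x - 5)^2*(x + 3)*(x - 3)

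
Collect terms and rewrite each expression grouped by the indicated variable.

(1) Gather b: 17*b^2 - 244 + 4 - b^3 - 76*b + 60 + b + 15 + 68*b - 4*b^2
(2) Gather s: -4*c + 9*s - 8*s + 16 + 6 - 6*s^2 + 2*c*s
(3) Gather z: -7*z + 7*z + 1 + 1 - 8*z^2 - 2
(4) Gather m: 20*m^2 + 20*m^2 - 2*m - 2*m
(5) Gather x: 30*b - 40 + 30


(1) = -b^3 + 13*b^2 - 7*b - 165
(2) = -4*c - 6*s^2 + s*(2*c + 1) + 22
(3) = -8*z^2
(4) = 40*m^2 - 4*m
(5) = 30*b - 10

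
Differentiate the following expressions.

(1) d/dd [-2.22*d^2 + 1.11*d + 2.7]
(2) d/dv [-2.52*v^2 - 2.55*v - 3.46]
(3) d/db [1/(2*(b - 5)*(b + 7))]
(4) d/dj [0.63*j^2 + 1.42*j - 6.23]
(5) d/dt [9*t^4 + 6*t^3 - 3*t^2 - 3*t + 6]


(1) = 1.11 - 4.44*d
(2) = -5.04*v - 2.55
(3) = (-b - 1)/(b^4 + 4*b^3 - 66*b^2 - 140*b + 1225)
(4) = 1.26*j + 1.42
(5) = 36*t^3 + 18*t^2 - 6*t - 3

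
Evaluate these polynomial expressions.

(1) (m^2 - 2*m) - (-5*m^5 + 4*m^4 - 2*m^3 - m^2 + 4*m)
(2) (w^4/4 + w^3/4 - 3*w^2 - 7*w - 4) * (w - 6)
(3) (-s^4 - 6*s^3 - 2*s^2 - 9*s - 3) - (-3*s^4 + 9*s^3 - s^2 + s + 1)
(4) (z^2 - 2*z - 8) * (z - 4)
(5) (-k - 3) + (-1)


(1) = 5*m^5 - 4*m^4 + 2*m^3 + 2*m^2 - 6*m
(2) = w^5/4 - 5*w^4/4 - 9*w^3/2 + 11*w^2 + 38*w + 24
(3) = 2*s^4 - 15*s^3 - s^2 - 10*s - 4
(4) = z^3 - 6*z^2 + 32
(5) = -k - 4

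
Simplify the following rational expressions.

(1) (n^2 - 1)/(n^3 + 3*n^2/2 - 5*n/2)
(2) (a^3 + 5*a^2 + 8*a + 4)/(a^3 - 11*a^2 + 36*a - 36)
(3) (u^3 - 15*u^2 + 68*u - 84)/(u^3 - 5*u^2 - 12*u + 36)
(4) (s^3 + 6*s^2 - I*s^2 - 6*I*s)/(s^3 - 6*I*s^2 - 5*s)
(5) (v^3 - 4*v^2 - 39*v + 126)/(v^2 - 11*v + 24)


(1) = (2*n + 2)/(2*n^2 + 5*n)
(2) = (a^3 + 5*a^2 + 8*a + 4)/(a^3 - 11*a^2 + 36*a - 36)
(3) = (u - 7)/(u + 3)
(4) = (s + 6)/(s - 5*I)
(5) = (v^2 - v - 42)/(v - 8)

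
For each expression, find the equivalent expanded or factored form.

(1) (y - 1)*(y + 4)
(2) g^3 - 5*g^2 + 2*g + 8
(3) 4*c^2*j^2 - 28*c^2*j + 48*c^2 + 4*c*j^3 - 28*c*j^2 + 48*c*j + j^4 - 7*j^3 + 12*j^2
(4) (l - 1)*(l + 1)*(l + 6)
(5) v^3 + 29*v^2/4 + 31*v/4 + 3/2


(1) = y^2 + 3*y - 4
(2) = (g - 4)*(g - 2)*(g + 1)
(3) = (2*c + j)^2*(j - 4)*(j - 3)
(4) = l^3 + 6*l^2 - l - 6
(5) = (v + 1/4)*(v + 1)*(v + 6)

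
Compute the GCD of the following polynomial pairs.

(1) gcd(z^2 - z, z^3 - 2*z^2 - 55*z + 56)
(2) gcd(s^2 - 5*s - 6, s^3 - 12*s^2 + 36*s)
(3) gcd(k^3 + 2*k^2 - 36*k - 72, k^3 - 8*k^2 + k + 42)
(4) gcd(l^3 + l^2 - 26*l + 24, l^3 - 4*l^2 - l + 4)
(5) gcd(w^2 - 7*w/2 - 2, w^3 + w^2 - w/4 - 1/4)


(1) = gcd(z*(z - 1), (z - 8)*(z - 1)*(z + 7)) = z - 1
(2) = s - 6
(3) = gcd((k - 6)*(k + 2)*(k + 6), (k - 7)*(k - 3)*(k + 2)) = k + 2
(4) = l^2 - 5*l + 4
(5) = gcd((w - 4)*(w + 1/2), (w - 1/2)*(w + 1/2)*(w + 1)) = w + 1/2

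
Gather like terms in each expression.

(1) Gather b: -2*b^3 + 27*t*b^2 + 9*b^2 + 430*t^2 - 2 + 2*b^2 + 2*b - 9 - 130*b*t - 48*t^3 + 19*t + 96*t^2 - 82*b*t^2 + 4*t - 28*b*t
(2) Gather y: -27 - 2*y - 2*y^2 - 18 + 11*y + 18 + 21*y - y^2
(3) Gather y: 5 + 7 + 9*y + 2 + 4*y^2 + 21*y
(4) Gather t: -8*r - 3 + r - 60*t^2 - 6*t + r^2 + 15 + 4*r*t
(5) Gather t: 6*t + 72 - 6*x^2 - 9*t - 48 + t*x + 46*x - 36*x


(1) = -2*b^3 + b^2*(27*t + 11) + b*(-82*t^2 - 158*t + 2) - 48*t^3 + 526*t^2 + 23*t - 11
(2) = -3*y^2 + 30*y - 27
(3) = 4*y^2 + 30*y + 14
(4) = r^2 - 7*r - 60*t^2 + t*(4*r - 6) + 12
(5) = t*(x - 3) - 6*x^2 + 10*x + 24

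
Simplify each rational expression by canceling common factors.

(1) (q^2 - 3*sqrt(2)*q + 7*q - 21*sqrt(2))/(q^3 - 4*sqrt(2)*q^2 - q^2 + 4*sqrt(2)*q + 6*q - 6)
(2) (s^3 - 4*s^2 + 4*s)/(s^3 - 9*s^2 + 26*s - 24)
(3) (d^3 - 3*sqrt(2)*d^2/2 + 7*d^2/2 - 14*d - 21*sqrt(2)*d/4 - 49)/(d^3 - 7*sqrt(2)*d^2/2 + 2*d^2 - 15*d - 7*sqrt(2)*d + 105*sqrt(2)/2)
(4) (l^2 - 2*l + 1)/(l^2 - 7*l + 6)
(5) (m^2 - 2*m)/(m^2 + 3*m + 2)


(1) = (q + 7)/(q^2 + q*(-sqrt(2) - 1) + sqrt(2))
(2) = (s^2 - 2*s)/(s^2 - 7*s + 12)
(3) = (8*d^2 + d*(16*sqrt(2) + 28) + 56*sqrt(2))/(8*d^2 + 16*d - 120)
(4) = (l - 1)/(l - 6)
(5) = (m^2 - 2*m)/(m^2 + 3*m + 2)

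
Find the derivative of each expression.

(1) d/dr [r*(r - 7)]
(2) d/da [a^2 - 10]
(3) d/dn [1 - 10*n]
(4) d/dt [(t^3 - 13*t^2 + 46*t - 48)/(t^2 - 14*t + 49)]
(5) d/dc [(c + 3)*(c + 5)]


(1) = 2*r - 7
(2) = 2*a
(3) = -10
(4) = (t^3 - 21*t^2 + 136*t - 226)/(t^3 - 21*t^2 + 147*t - 343)
(5) = 2*c + 8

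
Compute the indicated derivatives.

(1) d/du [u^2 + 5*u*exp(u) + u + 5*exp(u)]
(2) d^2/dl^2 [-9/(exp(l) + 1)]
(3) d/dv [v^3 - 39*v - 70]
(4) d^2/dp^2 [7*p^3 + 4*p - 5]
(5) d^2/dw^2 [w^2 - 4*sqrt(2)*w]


(1) = 5*u*exp(u) + 2*u + 10*exp(u) + 1
(2) = 9*(1 - exp(l))*exp(l)/(exp(l) + 1)^3
(3) = 3*v^2 - 39
(4) = 42*p
(5) = 2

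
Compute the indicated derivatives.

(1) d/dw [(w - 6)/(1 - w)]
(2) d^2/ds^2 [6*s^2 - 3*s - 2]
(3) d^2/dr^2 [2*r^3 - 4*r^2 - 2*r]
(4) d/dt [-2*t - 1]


(1) = -5/(w - 1)^2
(2) = 12
(3) = 12*r - 8
(4) = -2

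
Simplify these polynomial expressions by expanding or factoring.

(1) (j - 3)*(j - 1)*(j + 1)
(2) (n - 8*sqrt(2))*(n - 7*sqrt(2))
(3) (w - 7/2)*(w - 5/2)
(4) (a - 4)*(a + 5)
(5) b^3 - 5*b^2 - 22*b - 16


(1) = j^3 - 3*j^2 - j + 3
(2) = n^2 - 15*sqrt(2)*n + 112
(3) = w^2 - 6*w + 35/4
(4) = a^2 + a - 20
(5) = (b - 8)*(b + 1)*(b + 2)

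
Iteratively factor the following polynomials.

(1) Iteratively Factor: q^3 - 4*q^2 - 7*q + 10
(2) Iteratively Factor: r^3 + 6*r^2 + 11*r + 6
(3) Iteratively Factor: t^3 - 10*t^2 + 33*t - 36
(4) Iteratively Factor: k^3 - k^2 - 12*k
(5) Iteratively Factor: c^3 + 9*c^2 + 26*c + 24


(1) = (q + 2)*(q^2 - 6*q + 5) = (q - 5)*(q + 2)*(q - 1)
(2) = (r + 2)*(r^2 + 4*r + 3) = (r + 1)*(r + 2)*(r + 3)
(3) = (t - 3)*(t^2 - 7*t + 12) = (t - 3)^2*(t - 4)
(4) = (k + 3)*(k^2 - 4*k) = (k - 4)*(k + 3)*(k)
(5) = (c + 4)*(c^2 + 5*c + 6) = (c + 3)*(c + 4)*(c + 2)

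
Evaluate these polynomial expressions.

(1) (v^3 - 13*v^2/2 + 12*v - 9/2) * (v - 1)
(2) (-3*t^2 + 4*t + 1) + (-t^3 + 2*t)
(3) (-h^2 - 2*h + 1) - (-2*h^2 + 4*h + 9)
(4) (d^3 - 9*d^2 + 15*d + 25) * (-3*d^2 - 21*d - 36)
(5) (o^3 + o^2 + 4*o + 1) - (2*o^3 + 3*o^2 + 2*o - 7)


(1) = v^4 - 15*v^3/2 + 37*v^2/2 - 33*v/2 + 9/2
(2) = -t^3 - 3*t^2 + 6*t + 1
(3) = h^2 - 6*h - 8
(4) = -3*d^5 + 6*d^4 + 108*d^3 - 66*d^2 - 1065*d - 900
(5) = -o^3 - 2*o^2 + 2*o + 8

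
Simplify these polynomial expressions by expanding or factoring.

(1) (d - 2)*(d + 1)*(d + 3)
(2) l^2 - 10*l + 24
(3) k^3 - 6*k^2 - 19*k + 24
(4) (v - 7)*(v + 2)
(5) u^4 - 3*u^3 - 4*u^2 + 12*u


(1) = d^3 + 2*d^2 - 5*d - 6
(2) = (l - 6)*(l - 4)
(3) = (k - 8)*(k - 1)*(k + 3)
(4) = v^2 - 5*v - 14
(5) = u*(u - 3)*(u - 2)*(u + 2)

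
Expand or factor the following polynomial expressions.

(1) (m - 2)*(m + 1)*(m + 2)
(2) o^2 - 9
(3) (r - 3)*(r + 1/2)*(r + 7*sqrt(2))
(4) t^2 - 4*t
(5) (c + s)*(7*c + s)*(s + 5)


(1) = m^3 + m^2 - 4*m - 4
(2) = (o - 3)*(o + 3)
(3) = r^3 - 5*r^2/2 + 7*sqrt(2)*r^2 - 35*sqrt(2)*r/2 - 3*r/2 - 21*sqrt(2)/2
(4) = t*(t - 4)
(5) = 7*c^2*s + 35*c^2 + 8*c*s^2 + 40*c*s + s^3 + 5*s^2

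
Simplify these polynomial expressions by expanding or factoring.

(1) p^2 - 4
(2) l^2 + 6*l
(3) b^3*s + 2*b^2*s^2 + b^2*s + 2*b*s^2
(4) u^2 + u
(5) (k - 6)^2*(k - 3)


(1) = (p - 2)*(p + 2)
(2) = l*(l + 6)
(3) = b*(b + 2*s)*(b*s + s)
(4) = u*(u + 1)
(5) = k^3 - 15*k^2 + 72*k - 108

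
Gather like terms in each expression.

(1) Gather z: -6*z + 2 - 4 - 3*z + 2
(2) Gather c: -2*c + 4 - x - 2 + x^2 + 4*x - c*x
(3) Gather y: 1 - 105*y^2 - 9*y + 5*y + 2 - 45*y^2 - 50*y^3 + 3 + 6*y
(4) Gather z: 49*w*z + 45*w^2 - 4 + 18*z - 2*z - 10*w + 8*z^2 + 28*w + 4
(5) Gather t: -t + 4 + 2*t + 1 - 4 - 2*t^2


(1) = -9*z
(2) = c*(-x - 2) + x^2 + 3*x + 2
(3) = -50*y^3 - 150*y^2 + 2*y + 6
(4) = 45*w^2 + 18*w + 8*z^2 + z*(49*w + 16)
(5) = -2*t^2 + t + 1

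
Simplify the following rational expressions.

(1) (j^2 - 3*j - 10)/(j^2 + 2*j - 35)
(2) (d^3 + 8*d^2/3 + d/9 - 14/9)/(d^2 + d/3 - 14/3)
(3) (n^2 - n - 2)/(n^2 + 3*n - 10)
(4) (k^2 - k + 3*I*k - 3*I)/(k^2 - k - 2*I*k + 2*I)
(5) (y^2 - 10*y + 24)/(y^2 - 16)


(1) = (j + 2)/(j + 7)
(2) = (3*d^2 + d - 2)/(3*d - 6)
(3) = (n + 1)/(n + 5)
(4) = (k + 3*I)/(k - 2*I)
(5) = (y - 6)/(y + 4)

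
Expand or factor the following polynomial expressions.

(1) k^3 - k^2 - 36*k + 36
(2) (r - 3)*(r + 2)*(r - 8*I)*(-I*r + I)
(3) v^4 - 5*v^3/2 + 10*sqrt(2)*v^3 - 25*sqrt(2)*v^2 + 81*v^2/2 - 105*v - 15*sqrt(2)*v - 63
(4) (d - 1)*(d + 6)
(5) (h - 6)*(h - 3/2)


(1) = (k - 6)*(k - 1)*(k + 6)
(2) = -I*r^4 - 8*r^3 + 2*I*r^3 + 16*r^2 + 5*I*r^2 + 40*r - 6*I*r - 48
(3) = (v - 3)*(v + 1/2)*(v + 3*sqrt(2))*(v + 7*sqrt(2))
(4) = d^2 + 5*d - 6
(5) = h^2 - 15*h/2 + 9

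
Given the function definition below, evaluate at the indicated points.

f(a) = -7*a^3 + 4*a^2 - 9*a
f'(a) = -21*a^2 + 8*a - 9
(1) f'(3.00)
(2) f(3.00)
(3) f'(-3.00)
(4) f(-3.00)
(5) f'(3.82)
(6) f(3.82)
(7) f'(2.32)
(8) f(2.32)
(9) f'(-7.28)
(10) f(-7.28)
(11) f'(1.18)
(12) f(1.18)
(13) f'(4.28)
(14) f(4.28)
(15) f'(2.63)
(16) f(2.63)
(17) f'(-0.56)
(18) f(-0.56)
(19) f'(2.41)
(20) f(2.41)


(1) = -174.00
(2) = -180.00
(3) = -222.00
(4) = 252.00
(5) = -284.88
(6) = -366.21
(7) = -103.47
(8) = -86.76
(9) = -1180.21
(10) = 2978.31
(11) = -28.80
(12) = -16.55
(13) = -359.45
(14) = -514.07
(15) = -133.21
(16) = -123.34
(17) = -20.07
(18) = 7.52
(19) = -111.69
(20) = -96.44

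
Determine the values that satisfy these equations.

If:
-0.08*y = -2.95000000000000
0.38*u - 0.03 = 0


Then:
u = 0.08
y = 36.88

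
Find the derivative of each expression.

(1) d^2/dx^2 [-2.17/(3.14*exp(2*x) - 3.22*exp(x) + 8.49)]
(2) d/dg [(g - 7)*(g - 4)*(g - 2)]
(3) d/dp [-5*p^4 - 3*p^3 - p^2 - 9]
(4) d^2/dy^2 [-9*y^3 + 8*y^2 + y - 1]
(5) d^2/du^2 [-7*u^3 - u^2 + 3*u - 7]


(1) = (-2.17*(6.28*exp(x) - 3.22)*(12.56*exp(x) - 6.44)*exp(x) + (27.2552*exp(x) - 6.9874)*(3.14*exp(2*x) - 3.22*exp(x) + 8.49))*exp(x)/(3.14*exp(2*x) - 3.22*exp(x) + 8.49)^3
(2) = 3*g^2 - 26*g + 50
(3) = p*(-20*p^2 - 9*p - 2)
(4) = 16 - 54*y
(5) = -42*u - 2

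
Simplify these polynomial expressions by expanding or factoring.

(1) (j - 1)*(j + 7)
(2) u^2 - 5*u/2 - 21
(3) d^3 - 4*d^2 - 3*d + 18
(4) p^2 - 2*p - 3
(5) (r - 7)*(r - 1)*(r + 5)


(1) = j^2 + 6*j - 7
(2) = (u - 6)*(u + 7/2)
(3) = (d - 3)^2*(d + 2)
(4) = (p - 3)*(p + 1)
(5) = r^3 - 3*r^2 - 33*r + 35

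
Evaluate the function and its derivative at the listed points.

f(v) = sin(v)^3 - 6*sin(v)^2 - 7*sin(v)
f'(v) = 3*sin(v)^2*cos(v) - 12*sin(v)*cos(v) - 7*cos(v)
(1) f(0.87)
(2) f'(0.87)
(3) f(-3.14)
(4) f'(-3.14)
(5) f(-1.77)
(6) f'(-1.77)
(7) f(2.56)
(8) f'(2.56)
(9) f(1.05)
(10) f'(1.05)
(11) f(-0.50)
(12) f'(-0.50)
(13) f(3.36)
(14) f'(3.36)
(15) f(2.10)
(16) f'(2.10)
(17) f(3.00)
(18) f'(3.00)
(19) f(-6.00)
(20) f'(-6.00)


(1) = -8.41
(2) = -9.30
(3) = 0.01
(4) = 6.98
(5) = 0.15
(6) = -1.51
(7) = -5.49
(8) = 10.60
(9) = -9.93
(10) = -7.54
(11) = 1.87
(12) = -0.49
(13) = 1.22
(14) = 4.16
(15) = -9.87
(16) = 7.63
(17) = -1.10
(18) = 8.55
(19) = -2.40
(20) = -9.72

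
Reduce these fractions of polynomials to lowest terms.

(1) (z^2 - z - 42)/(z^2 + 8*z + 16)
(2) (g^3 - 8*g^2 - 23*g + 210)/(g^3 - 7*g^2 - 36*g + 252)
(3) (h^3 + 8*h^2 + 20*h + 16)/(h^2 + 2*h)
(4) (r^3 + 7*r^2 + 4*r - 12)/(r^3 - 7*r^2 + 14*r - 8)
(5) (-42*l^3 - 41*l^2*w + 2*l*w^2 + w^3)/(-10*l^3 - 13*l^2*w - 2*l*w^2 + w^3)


(1) = (z^2 - z - 42)/(z^2 + 8*z + 16)
(2) = (g + 5)/(g + 6)
(3) = (h^2 + 6*h + 8)/h
(4) = (r^2 + 8*r + 12)/(r^2 - 6*r + 8)
(5) = (-42*l^2 + l*w + w^2)/(-10*l^2 - 3*l*w + w^2)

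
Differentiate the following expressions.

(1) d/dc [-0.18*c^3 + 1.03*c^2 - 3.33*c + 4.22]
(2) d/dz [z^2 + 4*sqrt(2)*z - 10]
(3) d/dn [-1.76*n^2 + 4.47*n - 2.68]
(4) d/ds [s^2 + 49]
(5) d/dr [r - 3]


(1) = -0.54*c^2 + 2.06*c - 3.33
(2) = 2*z + 4*sqrt(2)
(3) = 4.47 - 3.52*n
(4) = 2*s
(5) = 1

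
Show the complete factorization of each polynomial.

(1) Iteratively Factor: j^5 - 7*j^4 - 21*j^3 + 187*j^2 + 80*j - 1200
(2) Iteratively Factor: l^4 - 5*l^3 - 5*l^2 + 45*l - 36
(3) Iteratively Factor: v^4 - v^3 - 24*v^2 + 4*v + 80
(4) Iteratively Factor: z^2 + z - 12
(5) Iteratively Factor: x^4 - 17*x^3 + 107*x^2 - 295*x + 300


(1) = (j + 3)*(j^4 - 10*j^3 + 9*j^2 + 160*j - 400) = (j - 5)*(j + 3)*(j^3 - 5*j^2 - 16*j + 80) = (j - 5)^2*(j + 3)*(j^2 - 16) = (j - 5)^2*(j - 4)*(j + 3)*(j + 4)
(2) = (l - 1)*(l^3 - 4*l^2 - 9*l + 36) = (l - 3)*(l - 1)*(l^2 - l - 12) = (l - 4)*(l - 3)*(l - 1)*(l + 3)
(3) = (v + 4)*(v^3 - 5*v^2 - 4*v + 20) = (v + 2)*(v + 4)*(v^2 - 7*v + 10) = (v - 2)*(v + 2)*(v + 4)*(v - 5)
(4) = (z - 3)*(z + 4)
(5) = (x - 4)*(x^3 - 13*x^2 + 55*x - 75) = (x - 5)*(x - 4)*(x^2 - 8*x + 15) = (x - 5)*(x - 4)*(x - 3)*(x - 5)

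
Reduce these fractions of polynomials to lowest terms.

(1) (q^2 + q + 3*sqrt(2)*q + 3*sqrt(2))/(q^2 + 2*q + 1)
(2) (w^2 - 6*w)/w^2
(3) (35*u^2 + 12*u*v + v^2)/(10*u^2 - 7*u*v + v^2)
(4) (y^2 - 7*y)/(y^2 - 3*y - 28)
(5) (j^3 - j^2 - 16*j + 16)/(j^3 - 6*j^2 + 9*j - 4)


(1) = (q + 3*sqrt(2))/(q + 1)
(2) = (w - 6)/w
(3) = (35*u^2 + 12*u*v + v^2)/(10*u^2 - 7*u*v + v^2)
(4) = y/(y + 4)
(5) = (j + 4)/(j - 1)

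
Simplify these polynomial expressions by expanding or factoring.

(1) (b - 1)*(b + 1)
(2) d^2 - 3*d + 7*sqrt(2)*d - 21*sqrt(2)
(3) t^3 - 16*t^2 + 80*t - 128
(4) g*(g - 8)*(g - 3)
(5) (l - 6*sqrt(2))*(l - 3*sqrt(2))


(1) = b^2 - 1
(2) = (d - 3)*(d + 7*sqrt(2))
(3) = (t - 8)*(t - 4)^2
(4) = g^3 - 11*g^2 + 24*g
(5) = l^2 - 9*sqrt(2)*l + 36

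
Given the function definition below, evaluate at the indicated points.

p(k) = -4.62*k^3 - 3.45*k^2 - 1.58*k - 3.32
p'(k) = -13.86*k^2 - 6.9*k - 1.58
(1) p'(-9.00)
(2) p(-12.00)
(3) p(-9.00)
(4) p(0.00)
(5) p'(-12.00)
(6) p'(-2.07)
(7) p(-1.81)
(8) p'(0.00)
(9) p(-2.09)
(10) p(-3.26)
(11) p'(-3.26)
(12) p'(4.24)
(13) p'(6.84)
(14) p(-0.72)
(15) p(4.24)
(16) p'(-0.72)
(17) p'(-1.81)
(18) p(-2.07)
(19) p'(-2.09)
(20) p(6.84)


(1) = -1062.14
(2) = 7502.20
(3) = 3099.43
(4) = -3.32
(5) = -1914.62
(6) = -46.69
(7) = 15.63
(8) = -1.58
(9) = 27.09
(10) = 125.23
(11) = -126.38
(12) = -280.01
(13) = -697.22
(14) = -2.25
(15) = -424.20
(16) = -3.80
(17) = -34.50
(18) = 26.15
(19) = -47.70
(20) = -1654.00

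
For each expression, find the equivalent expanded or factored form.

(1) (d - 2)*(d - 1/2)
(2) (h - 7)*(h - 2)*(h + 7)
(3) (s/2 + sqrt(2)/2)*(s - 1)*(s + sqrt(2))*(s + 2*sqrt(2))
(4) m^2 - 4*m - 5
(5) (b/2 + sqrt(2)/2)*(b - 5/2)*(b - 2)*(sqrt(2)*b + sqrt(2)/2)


(1) = d^2 - 5*d/2 + 1
(2) = h^3 - 2*h^2 - 49*h + 98
(3) = s^4/2 - s^3/2 + 2*sqrt(2)*s^3 - 2*sqrt(2)*s^2 + 5*s^2 - 5*s + 2*sqrt(2)*s - 2*sqrt(2)
(4) = (m - 5)*(m + 1)
(5) = sqrt(2)*b^4/2 - 2*sqrt(2)*b^3 + b^3 - 4*b^2 + 11*sqrt(2)*b^2/8 + 5*sqrt(2)*b/4 + 11*b/4 + 5/2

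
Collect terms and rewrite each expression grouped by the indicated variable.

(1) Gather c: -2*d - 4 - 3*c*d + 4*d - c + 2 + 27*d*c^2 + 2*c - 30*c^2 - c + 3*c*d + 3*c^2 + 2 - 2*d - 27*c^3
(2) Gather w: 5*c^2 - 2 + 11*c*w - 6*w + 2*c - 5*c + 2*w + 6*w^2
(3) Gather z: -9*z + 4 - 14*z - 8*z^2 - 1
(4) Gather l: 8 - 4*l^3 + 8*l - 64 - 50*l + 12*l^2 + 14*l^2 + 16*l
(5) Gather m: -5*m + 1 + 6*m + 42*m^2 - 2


(1) = -27*c^3 + c^2*(27*d - 27)
(2) = 5*c^2 - 3*c + 6*w^2 + w*(11*c - 4) - 2
(3) = -8*z^2 - 23*z + 3
(4) = -4*l^3 + 26*l^2 - 26*l - 56
(5) = 42*m^2 + m - 1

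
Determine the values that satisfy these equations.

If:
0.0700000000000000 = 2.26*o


Then:
o = 0.03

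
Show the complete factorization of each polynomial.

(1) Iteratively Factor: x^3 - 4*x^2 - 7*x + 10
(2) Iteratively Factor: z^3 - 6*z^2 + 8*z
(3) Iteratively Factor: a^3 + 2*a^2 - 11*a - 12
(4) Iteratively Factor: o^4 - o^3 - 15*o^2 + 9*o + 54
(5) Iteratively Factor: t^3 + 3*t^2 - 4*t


(1) = (x + 2)*(x^2 - 6*x + 5) = (x - 1)*(x + 2)*(x - 5)
(2) = (z - 4)*(z^2 - 2*z) = (z - 4)*(z - 2)*(z)
(3) = (a + 1)*(a^2 + a - 12) = (a - 3)*(a + 1)*(a + 4)
(4) = (o - 3)*(o^3 + 2*o^2 - 9*o - 18) = (o - 3)*(o + 3)*(o^2 - o - 6) = (o - 3)*(o + 2)*(o + 3)*(o - 3)
(5) = (t)*(t^2 + 3*t - 4) = t*(t - 1)*(t + 4)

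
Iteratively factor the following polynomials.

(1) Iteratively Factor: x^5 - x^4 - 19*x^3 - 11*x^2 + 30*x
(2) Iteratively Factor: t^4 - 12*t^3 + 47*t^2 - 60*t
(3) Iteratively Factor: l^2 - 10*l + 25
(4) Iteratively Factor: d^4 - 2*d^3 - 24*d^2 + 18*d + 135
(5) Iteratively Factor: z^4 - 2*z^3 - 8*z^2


(1) = (x + 2)*(x^4 - 3*x^3 - 13*x^2 + 15*x) = (x + 2)*(x + 3)*(x^3 - 6*x^2 + 5*x) = (x - 1)*(x + 2)*(x + 3)*(x^2 - 5*x) = x*(x - 1)*(x + 2)*(x + 3)*(x - 5)
(2) = (t)*(t^3 - 12*t^2 + 47*t - 60) = t*(t - 4)*(t^2 - 8*t + 15) = t*(t - 4)*(t - 3)*(t - 5)
(3) = (l - 5)*(l - 5)
(4) = (d + 3)*(d^3 - 5*d^2 - 9*d + 45) = (d - 3)*(d + 3)*(d^2 - 2*d - 15) = (d - 3)*(d + 3)^2*(d - 5)
(5) = (z - 4)*(z^3 + 2*z^2) = (z - 4)*(z + 2)*(z^2) = z*(z - 4)*(z + 2)*(z)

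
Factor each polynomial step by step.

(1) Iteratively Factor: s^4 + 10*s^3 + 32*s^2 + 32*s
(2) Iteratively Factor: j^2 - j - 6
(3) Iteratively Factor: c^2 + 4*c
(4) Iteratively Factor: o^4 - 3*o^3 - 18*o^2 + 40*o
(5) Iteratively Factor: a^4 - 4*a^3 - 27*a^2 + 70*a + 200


(1) = (s + 4)*(s^3 + 6*s^2 + 8*s) = (s + 4)^2*(s^2 + 2*s) = (s + 2)*(s + 4)^2*(s)
(2) = (j - 3)*(j + 2)
(3) = (c + 4)*(c)
(4) = (o + 4)*(o^3 - 7*o^2 + 10*o) = o*(o + 4)*(o^2 - 7*o + 10) = o*(o - 5)*(o + 4)*(o - 2)
(5) = (a - 5)*(a^3 + a^2 - 22*a - 40) = (a - 5)*(a + 2)*(a^2 - a - 20) = (a - 5)*(a + 2)*(a + 4)*(a - 5)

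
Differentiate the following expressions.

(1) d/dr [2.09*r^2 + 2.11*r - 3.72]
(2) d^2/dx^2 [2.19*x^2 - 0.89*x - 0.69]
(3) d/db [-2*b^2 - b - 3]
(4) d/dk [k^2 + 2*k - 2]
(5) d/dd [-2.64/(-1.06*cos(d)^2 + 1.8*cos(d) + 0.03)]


(1) = 4.18*r + 2.11
(2) = 4.38000000000000
(3) = -4*b - 1
(4) = 2*k + 2
(5) = (5.5968*cos(d) - 4.752)*sin(d)/(-1.06*cos(d)^2 + 1.8*cos(d) + 0.03)^2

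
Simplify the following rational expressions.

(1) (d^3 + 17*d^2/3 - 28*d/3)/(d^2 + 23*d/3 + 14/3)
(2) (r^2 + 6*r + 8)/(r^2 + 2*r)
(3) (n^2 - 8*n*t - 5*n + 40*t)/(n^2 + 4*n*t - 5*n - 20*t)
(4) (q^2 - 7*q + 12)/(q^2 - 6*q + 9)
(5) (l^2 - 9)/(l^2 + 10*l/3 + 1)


(1) = (3*d^2 - 4*d)/(3*d + 2)
(2) = (r + 4)/r
(3) = (n - 8*t)/(n + 4*t)
(4) = (q - 4)/(q - 3)
(5) = (3*l - 9)/(3*l + 1)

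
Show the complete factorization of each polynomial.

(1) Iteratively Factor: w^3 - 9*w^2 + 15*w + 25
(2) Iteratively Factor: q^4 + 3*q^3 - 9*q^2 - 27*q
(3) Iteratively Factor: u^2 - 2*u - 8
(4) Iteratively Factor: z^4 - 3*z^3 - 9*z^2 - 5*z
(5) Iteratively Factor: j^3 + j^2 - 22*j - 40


(1) = (w + 1)*(w^2 - 10*w + 25) = (w - 5)*(w + 1)*(w - 5)
(2) = (q + 3)*(q^3 - 9*q) = (q + 3)^2*(q^2 - 3*q) = (q - 3)*(q + 3)^2*(q)
(3) = (u + 2)*(u - 4)
(4) = (z - 5)*(z^3 + 2*z^2 + z) = (z - 5)*(z + 1)*(z^2 + z) = (z - 5)*(z + 1)^2*(z)
(5) = (j - 5)*(j^2 + 6*j + 8) = (j - 5)*(j + 2)*(j + 4)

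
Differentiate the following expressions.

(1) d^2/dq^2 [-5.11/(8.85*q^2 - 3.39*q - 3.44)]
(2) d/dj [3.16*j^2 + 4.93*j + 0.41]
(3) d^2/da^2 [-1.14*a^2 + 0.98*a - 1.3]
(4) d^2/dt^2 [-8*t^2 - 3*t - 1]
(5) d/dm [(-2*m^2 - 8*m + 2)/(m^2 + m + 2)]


(1) = (-800.45595*q^2 + 306.61533*q + 5.11*(17.7*q - 3.39)*(35.4*q - 6.78) + 311.13768)/(-8.85*q^2 + 3.39*q + 3.44)^3
(2) = 6.32*j + 4.93
(3) = -2.28000000000000
(4) = -16
(5) = 6*(m^2 - 2*m - 3)/(m^4 + 2*m^3 + 5*m^2 + 4*m + 4)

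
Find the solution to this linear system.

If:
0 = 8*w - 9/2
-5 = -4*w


Then:
No Solution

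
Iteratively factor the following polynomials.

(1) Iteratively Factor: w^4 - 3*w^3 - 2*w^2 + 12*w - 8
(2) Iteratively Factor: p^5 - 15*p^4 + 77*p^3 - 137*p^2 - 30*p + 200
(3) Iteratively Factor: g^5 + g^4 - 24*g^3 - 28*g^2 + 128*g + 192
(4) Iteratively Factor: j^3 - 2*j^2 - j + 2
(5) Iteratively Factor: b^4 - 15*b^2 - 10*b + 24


(1) = (w + 2)*(w^3 - 5*w^2 + 8*w - 4) = (w - 2)*(w + 2)*(w^2 - 3*w + 2) = (w - 2)^2*(w + 2)*(w - 1)
(2) = (p - 5)*(p^4 - 10*p^3 + 27*p^2 - 2*p - 40) = (p - 5)*(p + 1)*(p^3 - 11*p^2 + 38*p - 40) = (p - 5)*(p - 2)*(p + 1)*(p^2 - 9*p + 20) = (p - 5)^2*(p - 2)*(p + 1)*(p - 4)
(3) = (g + 2)*(g^4 - g^3 - 22*g^2 + 16*g + 96) = (g - 3)*(g + 2)*(g^3 + 2*g^2 - 16*g - 32) = (g - 4)*(g - 3)*(g + 2)*(g^2 + 6*g + 8) = (g - 4)*(g - 3)*(g + 2)*(g + 4)*(g + 2)
(4) = (j + 1)*(j^2 - 3*j + 2) = (j - 2)*(j + 1)*(j - 1)
(5) = (b + 3)*(b^3 - 3*b^2 - 6*b + 8) = (b + 2)*(b + 3)*(b^2 - 5*b + 4) = (b - 1)*(b + 2)*(b + 3)*(b - 4)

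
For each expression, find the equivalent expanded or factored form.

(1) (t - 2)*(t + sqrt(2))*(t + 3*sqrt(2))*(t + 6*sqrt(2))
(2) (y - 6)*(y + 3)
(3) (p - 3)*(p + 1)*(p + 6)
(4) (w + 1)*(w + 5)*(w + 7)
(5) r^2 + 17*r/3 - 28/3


(1) = t^4 - 2*t^3 + 10*sqrt(2)*t^3 - 20*sqrt(2)*t^2 + 54*t^2 - 108*t + 36*sqrt(2)*t - 72*sqrt(2)
(2) = y^2 - 3*y - 18
(3) = p^3 + 4*p^2 - 15*p - 18
(4) = w^3 + 13*w^2 + 47*w + 35
(5) = (r - 4/3)*(r + 7)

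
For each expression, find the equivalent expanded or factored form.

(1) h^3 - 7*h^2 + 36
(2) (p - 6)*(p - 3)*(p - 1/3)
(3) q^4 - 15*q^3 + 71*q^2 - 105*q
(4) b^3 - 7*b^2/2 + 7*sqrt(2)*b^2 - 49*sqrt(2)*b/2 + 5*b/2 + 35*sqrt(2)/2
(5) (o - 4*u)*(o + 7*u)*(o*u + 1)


(1) = (h - 6)*(h - 3)*(h + 2)
(2) = p^3 - 28*p^2/3 + 21*p - 6
(3) = q*(q - 7)*(q - 5)*(q - 3)
(4) = (b - 5/2)*(b - 1)*(b + 7*sqrt(2))
(5) = o^3*u + 3*o^2*u^2 + o^2 - 28*o*u^3 + 3*o*u - 28*u^2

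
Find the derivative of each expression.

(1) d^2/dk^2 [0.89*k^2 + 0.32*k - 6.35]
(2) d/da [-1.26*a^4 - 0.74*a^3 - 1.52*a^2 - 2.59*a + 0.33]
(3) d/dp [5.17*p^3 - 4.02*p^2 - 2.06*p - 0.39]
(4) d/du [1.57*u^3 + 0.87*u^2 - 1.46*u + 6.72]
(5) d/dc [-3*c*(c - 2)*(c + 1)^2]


(1) = 1.78000000000000
(2) = -5.04*a^3 - 2.22*a^2 - 3.04*a - 2.59
(3) = 15.51*p^2 - 8.04*p - 2.06
(4) = 4.71*u^2 + 1.74*u - 1.46
(5) = -12*c^3 + 18*c + 6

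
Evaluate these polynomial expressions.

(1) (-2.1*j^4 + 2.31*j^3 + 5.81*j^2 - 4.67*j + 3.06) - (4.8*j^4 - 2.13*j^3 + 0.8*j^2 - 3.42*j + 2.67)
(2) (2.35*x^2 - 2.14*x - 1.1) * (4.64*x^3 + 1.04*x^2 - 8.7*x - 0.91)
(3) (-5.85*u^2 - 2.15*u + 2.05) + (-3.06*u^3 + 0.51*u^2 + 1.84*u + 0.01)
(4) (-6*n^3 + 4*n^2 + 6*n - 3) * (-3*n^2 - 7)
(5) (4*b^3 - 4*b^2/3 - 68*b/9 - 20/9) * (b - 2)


(1) = -6.9*j^4 + 4.44*j^3 + 5.01*j^2 - 1.25*j + 0.39
(2) = 10.904*x^5 - 7.4856*x^4 - 27.7746*x^3 + 15.3355*x^2 + 11.5174*x + 1.001
(3) = -3.06*u^3 - 5.34*u^2 - 0.31*u + 2.06
(4) = 18*n^5 - 12*n^4 + 24*n^3 - 19*n^2 - 42*n + 21
(5) = 4*b^4 - 28*b^3/3 - 44*b^2/9 + 116*b/9 + 40/9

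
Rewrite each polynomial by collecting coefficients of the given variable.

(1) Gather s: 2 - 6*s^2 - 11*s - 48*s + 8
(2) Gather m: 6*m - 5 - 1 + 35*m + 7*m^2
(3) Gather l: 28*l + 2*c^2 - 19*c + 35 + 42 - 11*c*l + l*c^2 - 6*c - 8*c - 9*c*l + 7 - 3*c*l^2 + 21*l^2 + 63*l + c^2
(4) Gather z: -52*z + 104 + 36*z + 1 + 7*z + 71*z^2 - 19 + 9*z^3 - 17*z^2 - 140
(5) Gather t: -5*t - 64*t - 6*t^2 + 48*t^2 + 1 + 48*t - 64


(1) = -6*s^2 - 59*s + 10
(2) = 7*m^2 + 41*m - 6
(3) = 3*c^2 - 33*c + l^2*(21 - 3*c) + l*(c^2 - 20*c + 91) + 84
(4) = 9*z^3 + 54*z^2 - 9*z - 54
(5) = 42*t^2 - 21*t - 63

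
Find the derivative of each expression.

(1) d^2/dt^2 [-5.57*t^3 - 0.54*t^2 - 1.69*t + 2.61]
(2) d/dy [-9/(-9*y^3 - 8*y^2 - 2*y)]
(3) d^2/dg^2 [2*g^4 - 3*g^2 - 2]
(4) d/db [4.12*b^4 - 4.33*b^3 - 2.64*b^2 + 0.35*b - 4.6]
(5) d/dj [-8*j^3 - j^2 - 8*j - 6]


(1) = -33.42*t - 1.08
(2) = 9*(-27*y^2 - 16*y - 2)/(y^2*(9*y^2 + 8*y + 2)^2)
(3) = 24*g^2 - 6
(4) = 16.48*b^3 - 12.99*b^2 - 5.28*b + 0.35
(5) = -24*j^2 - 2*j - 8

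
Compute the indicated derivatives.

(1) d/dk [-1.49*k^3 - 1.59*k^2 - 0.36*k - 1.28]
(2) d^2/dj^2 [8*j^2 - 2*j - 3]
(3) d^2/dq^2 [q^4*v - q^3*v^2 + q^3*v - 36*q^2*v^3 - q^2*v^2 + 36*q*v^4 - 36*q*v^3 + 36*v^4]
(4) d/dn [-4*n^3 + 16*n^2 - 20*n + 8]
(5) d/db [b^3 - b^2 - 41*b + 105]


(1) = -4.47*k^2 - 3.18*k - 0.36
(2) = 16
(3) = 2*v*(6*q^2 - 3*q*v + 3*q - 36*v^2 - v)
(4) = -12*n^2 + 32*n - 20
(5) = 3*b^2 - 2*b - 41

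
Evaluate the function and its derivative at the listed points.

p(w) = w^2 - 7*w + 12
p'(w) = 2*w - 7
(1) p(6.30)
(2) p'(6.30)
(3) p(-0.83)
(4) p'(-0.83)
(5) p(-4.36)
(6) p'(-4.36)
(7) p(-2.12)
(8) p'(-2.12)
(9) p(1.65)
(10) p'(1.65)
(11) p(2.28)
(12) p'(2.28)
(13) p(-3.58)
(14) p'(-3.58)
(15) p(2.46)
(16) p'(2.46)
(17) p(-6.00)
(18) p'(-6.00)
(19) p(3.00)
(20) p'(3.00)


(1) = 7.59
(2) = 5.60
(3) = 18.50
(4) = -8.66
(5) = 61.53
(6) = -15.72
(7) = 31.33
(8) = -11.24
(9) = 3.17
(10) = -3.70
(11) = 1.24
(12) = -2.44
(13) = 49.88
(14) = -14.16
(15) = 0.83
(16) = -2.08
(17) = 90.00
(18) = -19.00
(19) = 0.00
(20) = -1.00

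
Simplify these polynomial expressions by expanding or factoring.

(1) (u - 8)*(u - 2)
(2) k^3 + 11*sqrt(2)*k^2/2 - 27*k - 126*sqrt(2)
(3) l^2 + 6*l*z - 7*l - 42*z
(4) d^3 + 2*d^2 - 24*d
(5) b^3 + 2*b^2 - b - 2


(1) = u^2 - 10*u + 16
(2) = (k - 7*sqrt(2)/2)*(k + 3*sqrt(2))*(k + 6*sqrt(2))
(3) = (l - 7)*(l + 6*z)
(4) = d*(d - 4)*(d + 6)
(5) = (b - 1)*(b + 1)*(b + 2)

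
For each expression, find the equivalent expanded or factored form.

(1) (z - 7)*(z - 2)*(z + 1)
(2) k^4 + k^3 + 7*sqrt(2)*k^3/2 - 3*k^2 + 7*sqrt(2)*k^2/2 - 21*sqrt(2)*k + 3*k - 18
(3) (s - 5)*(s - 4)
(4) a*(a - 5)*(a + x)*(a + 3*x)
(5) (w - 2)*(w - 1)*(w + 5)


(1) = z^3 - 8*z^2 + 5*z + 14
(2) = (k - 2)*(k + 3)*(k + sqrt(2)/2)*(k + 3*sqrt(2))
(3) = s^2 - 9*s + 20
(4) = a^4 + 4*a^3*x - 5*a^3 + 3*a^2*x^2 - 20*a^2*x - 15*a*x^2
(5) = w^3 + 2*w^2 - 13*w + 10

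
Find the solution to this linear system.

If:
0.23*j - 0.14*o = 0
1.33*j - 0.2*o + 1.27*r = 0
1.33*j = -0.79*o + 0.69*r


Then:
j = 0.00
o = 0.00
r = 0.00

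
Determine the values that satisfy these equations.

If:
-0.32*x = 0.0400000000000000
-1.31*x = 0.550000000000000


Then:
No Solution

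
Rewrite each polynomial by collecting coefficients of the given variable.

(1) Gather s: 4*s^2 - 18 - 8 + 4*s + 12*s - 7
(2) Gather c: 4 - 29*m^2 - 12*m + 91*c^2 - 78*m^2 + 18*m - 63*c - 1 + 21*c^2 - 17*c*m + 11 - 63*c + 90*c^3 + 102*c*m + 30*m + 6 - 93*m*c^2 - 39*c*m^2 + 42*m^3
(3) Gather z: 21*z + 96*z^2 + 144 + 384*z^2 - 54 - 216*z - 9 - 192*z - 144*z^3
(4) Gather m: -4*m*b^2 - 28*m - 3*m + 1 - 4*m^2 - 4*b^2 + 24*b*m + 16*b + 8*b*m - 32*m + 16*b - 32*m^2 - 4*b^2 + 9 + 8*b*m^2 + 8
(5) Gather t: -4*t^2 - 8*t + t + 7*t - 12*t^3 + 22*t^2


(1) = 4*s^2 + 16*s - 33
(2) = 90*c^3 + c^2*(112 - 93*m) + c*(-39*m^2 + 85*m - 126) + 42*m^3 - 107*m^2 + 36*m + 20
(3) = -144*z^3 + 480*z^2 - 387*z + 81
(4) = -8*b^2 + 32*b + m^2*(8*b - 36) + m*(-4*b^2 + 32*b - 63) + 18
(5) = -12*t^3 + 18*t^2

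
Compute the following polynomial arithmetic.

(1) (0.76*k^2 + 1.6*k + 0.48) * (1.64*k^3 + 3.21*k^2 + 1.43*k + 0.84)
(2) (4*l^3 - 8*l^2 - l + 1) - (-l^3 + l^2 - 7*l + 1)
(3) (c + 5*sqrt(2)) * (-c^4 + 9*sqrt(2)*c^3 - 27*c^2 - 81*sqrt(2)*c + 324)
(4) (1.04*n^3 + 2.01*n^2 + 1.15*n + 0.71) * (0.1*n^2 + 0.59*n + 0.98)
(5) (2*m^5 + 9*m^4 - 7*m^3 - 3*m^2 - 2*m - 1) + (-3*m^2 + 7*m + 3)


(1) = 1.2464*k^5 + 5.0636*k^4 + 7.01*k^3 + 4.4672*k^2 + 2.0304*k + 0.4032
(2) = 5*l^3 - 9*l^2 + 6*l
(3) = -c^5 + 4*sqrt(2)*c^4 + 63*c^3 - 216*sqrt(2)*c^2 - 486*c + 1620*sqrt(2)
(4) = 0.104*n^5 + 0.8146*n^4 + 2.3201*n^3 + 2.7193*n^2 + 1.5459*n + 0.6958
(5) = 2*m^5 + 9*m^4 - 7*m^3 - 6*m^2 + 5*m + 2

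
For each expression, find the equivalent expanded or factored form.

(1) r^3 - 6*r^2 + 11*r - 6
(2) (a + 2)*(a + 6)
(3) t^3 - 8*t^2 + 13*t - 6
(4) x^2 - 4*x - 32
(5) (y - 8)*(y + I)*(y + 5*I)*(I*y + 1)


(1) = (r - 3)*(r - 2)*(r - 1)
(2) = a^2 + 8*a + 12
(3) = (t - 6)*(t - 1)^2
(4) = (x - 8)*(x + 4)
(5) = I*y^4 - 5*y^3 - 8*I*y^3 + 40*y^2 + I*y^2 - 5*y - 8*I*y + 40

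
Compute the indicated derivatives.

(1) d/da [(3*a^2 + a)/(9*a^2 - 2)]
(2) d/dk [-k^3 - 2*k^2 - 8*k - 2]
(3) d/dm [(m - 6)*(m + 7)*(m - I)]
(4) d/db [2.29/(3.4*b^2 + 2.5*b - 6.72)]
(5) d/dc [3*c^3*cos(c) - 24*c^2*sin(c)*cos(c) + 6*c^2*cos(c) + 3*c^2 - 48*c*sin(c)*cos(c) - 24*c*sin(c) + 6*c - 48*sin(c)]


(1) = (-9*a^2 - 12*a - 2)/(81*a^4 - 36*a^2 + 4)
(2) = -3*k^2 - 4*k - 8
(3) = 3*m^2 + 2*m*(1 - I) - 42 - I
(4) = (-15.572*b - 5.725)/(3.4*b^2 + 2.5*b - 6.72)^2
(5) = -3*c^3*sin(c) - 6*c^2*sin(c) + 9*c^2*cos(c) - 24*c^2*cos(2*c) - 24*c*sin(2*c) - 12*c*cos(c) - 48*c*cos(2*c) + 6*c - 24*sin(c) - 24*sin(2*c) - 48*cos(c) + 6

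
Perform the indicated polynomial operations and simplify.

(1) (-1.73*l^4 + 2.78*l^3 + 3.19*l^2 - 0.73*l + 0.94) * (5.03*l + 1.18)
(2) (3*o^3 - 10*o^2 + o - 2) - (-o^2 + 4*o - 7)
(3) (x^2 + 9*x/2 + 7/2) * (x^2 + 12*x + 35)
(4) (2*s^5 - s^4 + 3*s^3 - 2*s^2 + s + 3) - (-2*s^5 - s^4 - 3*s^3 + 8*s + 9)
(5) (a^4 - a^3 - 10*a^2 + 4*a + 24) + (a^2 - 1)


(1) = -8.7019*l^5 + 11.942*l^4 + 19.3261*l^3 + 0.0923*l^2 + 3.8668*l + 1.1092
(2) = 3*o^3 - 9*o^2 - 3*o + 5
(3) = x^4 + 33*x^3/2 + 185*x^2/2 + 399*x/2 + 245/2
(4) = 4*s^5 + 6*s^3 - 2*s^2 - 7*s - 6
(5) = a^4 - a^3 - 9*a^2 + 4*a + 23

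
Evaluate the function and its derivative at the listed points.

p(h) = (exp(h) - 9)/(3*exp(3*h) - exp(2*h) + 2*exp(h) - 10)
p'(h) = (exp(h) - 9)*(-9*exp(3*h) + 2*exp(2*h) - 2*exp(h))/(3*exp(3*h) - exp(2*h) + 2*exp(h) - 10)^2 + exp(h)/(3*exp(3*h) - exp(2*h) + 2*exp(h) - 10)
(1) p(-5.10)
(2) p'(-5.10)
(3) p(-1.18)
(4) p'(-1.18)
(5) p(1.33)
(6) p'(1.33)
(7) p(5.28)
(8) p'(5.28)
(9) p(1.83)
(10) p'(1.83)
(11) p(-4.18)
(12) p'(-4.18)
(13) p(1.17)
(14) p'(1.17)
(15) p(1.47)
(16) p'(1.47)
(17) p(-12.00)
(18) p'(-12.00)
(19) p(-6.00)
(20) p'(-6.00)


(1) = 0.90
(2) = 0.00
(3) = 0.93
(4) = 0.03
(5) = -0.04
(6) = 0.14
(7) = 0.00
(8) = -0.00
(9) = -0.00
(10) = 0.02
(11) = 0.90
(12) = 0.00
(13) = -0.07
(14) = 0.26
(15) = -0.02
(16) = 0.08
(17) = 0.90
(18) = 0.00
(19) = 0.90
(20) = 0.00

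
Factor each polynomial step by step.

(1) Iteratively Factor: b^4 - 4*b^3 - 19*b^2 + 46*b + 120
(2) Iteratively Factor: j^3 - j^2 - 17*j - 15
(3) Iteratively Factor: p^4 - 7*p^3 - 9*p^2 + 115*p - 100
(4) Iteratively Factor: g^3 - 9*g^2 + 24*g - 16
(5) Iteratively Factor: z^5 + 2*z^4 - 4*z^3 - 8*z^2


(1) = (b - 4)*(b^3 - 19*b - 30) = (b - 4)*(b + 3)*(b^2 - 3*b - 10) = (b - 5)*(b - 4)*(b + 3)*(b + 2)
(2) = (j - 5)*(j^2 + 4*j + 3) = (j - 5)*(j + 1)*(j + 3)
(3) = (p - 5)*(p^3 - 2*p^2 - 19*p + 20) = (p - 5)^2*(p^2 + 3*p - 4) = (p - 5)^2*(p + 4)*(p - 1)
(4) = (g - 4)*(g^2 - 5*g + 4) = (g - 4)*(g - 1)*(g - 4)
(5) = (z + 2)*(z^4 - 4*z^2) = (z + 2)^2*(z^3 - 2*z^2) = (z - 2)*(z + 2)^2*(z^2) = z*(z - 2)*(z + 2)^2*(z)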